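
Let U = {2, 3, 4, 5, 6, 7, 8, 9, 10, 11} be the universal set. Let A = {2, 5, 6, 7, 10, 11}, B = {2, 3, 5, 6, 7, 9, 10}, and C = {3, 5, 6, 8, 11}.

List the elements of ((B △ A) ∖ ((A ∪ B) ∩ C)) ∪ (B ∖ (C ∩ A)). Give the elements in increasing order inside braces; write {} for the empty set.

B △ A = {3, 9, 11}
A ∪ B = {2, 3, 5, 6, 7, 9, 10, 11}
(A ∪ B) ∩ C = {3, 5, 6, 11}
(B △ A) ∖ ((A ∪ B) ∩ C) = {9}
C ∩ A = {5, 6, 11}
B ∖ (C ∩ A) = {2, 3, 7, 9, 10}
((B △ A) ∖ ((A ∪ B) ∩ C)) ∪ (B ∖ (C ∩ A)) = {2, 3, 7, 9, 10}

{2, 3, 7, 9, 10}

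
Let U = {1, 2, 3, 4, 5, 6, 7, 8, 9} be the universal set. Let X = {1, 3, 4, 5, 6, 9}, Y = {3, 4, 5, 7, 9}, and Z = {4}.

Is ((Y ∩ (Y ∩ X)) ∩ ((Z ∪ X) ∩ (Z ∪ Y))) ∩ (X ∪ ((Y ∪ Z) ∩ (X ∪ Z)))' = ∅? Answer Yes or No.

Y ∩ X = {3, 4, 5, 9}
Y ∩ (Y ∩ X) = {3, 4, 5, 9}
Z ∪ X = {1, 3, 4, 5, 6, 9}
Z ∪ Y = {3, 4, 5, 7, 9}
(Z ∪ X) ∩ (Z ∪ Y) = {3, 4, 5, 9}
(Y ∩ (Y ∩ X)) ∩ ((Z ∪ X) ∩ (Z ∪ Y)) = {3, 4, 5, 9}
Y ∪ Z = {3, 4, 5, 7, 9}
X ∪ Z = {1, 3, 4, 5, 6, 9}
(Y ∪ Z) ∩ (X ∪ Z) = {3, 4, 5, 9}
X ∪ ((Y ∪ Z) ∩ (X ∪ Z)) = {1, 3, 4, 5, 6, 9}
(X ∪ ((Y ∪ Z) ∩ (X ∪ Z)))' = {2, 7, 8}
{3, 4, 5, 9} and {2, 7, 8} share no elements.

Yes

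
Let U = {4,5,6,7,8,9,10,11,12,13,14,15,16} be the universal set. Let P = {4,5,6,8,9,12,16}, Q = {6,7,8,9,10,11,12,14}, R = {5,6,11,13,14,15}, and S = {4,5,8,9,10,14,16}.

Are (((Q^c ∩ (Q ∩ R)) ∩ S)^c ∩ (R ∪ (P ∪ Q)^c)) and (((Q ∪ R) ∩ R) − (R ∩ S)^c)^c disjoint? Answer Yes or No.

Q^c = {4,5,13,15,16}
Q ∩ R = {6,11,14}
Q^c ∩ (Q ∩ R) = {}
(Q^c ∩ (Q ∩ R)) ∩ S = {}
((Q^c ∩ (Q ∩ R)) ∩ S)^c = {4,5,6,7,8,9,10,11,12,13,14,15,16}
P ∪ Q = {4,5,6,7,8,9,10,11,12,14,16}
(P ∪ Q)^c = {13,15}
R ∪ (P ∪ Q)^c = {5,6,11,13,14,15}
((Q^c ∩ (Q ∩ R)) ∩ S)^c ∩ (R ∪ (P ∪ Q)^c) = {5,6,11,13,14,15}
Q ∪ R = {5,6,7,8,9,10,11,12,13,14,15}
(Q ∪ R) ∩ R = {5,6,11,13,14,15}
R ∩ S = {5,14}
(R ∩ S)^c = {4,6,7,8,9,10,11,12,13,15,16}
((Q ∪ R) ∩ R) − (R ∩ S)^c = {5,14}
(((Q ∪ R) ∩ R) − (R ∩ S)^c)^c = {4,6,7,8,9,10,11,12,13,15,16}
6 lies in both, so they are not disjoint.

No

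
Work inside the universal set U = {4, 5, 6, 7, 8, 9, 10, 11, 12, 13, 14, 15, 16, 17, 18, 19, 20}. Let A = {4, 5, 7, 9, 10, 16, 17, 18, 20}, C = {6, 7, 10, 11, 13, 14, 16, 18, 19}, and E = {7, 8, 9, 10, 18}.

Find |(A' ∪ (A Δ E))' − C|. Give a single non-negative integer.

A' = {6, 8, 11, 12, 13, 14, 15, 19}
A Δ E = {4, 5, 8, 16, 17, 20}
A' ∪ (A Δ E) = {4, 5, 6, 8, 11, 12, 13, 14, 15, 16, 17, 19, 20}
(A' ∪ (A Δ E))' = {7, 9, 10, 18}
(A' ∪ (A Δ E))' − C = {9}
|(A' ∪ (A Δ E))' − C| = 1

1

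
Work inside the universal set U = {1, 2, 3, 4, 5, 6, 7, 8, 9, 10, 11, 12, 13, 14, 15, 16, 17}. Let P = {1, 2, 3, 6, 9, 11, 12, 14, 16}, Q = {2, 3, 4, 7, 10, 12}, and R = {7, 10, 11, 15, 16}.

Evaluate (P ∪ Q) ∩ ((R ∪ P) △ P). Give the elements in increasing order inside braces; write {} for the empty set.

P ∪ Q = {1, 2, 3, 4, 6, 7, 9, 10, 11, 12, 14, 16}
R ∪ P = {1, 2, 3, 6, 7, 9, 10, 11, 12, 14, 15, 16}
(R ∪ P) △ P = {7, 10, 15}
(P ∪ Q) ∩ ((R ∪ P) △ P) = {7, 10}

{7, 10}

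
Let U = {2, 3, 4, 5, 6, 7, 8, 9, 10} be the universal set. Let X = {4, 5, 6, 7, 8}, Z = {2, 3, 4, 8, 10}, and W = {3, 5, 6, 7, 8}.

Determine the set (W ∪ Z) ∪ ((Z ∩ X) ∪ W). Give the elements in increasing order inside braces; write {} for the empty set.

W ∪ Z = {2, 3, 4, 5, 6, 7, 8, 10}
Z ∩ X = {4, 8}
(Z ∩ X) ∪ W = {3, 4, 5, 6, 7, 8}
(W ∪ Z) ∪ ((Z ∩ X) ∪ W) = {2, 3, 4, 5, 6, 7, 8, 10}

{2, 3, 4, 5, 6, 7, 8, 10}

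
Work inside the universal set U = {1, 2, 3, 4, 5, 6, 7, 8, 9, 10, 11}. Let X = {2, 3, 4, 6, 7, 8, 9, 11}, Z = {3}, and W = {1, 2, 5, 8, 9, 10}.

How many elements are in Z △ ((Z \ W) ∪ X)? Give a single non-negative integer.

7

Z \ W = {3}
(Z \ W) ∪ X = {2, 3, 4, 6, 7, 8, 9, 11}
Z △ ((Z \ W) ∪ X) = {2, 4, 6, 7, 8, 9, 11}
|Z △ ((Z \ W) ∪ X)| = 7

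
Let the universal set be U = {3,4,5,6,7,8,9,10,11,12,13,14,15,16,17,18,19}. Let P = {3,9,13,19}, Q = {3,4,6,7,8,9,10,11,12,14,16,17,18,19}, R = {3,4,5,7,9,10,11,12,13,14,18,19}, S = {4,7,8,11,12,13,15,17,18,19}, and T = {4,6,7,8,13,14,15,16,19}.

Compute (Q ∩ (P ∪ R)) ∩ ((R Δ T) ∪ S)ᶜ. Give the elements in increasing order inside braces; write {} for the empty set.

{14}

P ∪ R = {3,4,5,7,9,10,11,12,13,14,18,19}
Q ∩ (P ∪ R) = {3,4,7,9,10,11,12,14,18,19}
R Δ T = {3,5,6,8,9,10,11,12,15,16,18}
(R Δ T) ∪ S = {3,4,5,6,7,8,9,10,11,12,13,15,16,17,18,19}
((R Δ T) ∪ S)ᶜ = {14}
(Q ∩ (P ∪ R)) ∩ ((R Δ T) ∪ S)ᶜ = {14}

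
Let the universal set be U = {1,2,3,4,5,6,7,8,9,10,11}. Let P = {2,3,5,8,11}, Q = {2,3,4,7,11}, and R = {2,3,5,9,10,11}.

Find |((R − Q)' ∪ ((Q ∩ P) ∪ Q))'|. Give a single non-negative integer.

3

R − Q = {5,9,10}
(R − Q)' = {1,2,3,4,6,7,8,11}
Q ∩ P = {2,3,11}
(Q ∩ P) ∪ Q = {2,3,4,7,11}
(R − Q)' ∪ ((Q ∩ P) ∪ Q) = {1,2,3,4,6,7,8,11}
((R − Q)' ∪ ((Q ∩ P) ∪ Q))' = {5,9,10}
|((R − Q)' ∪ ((Q ∩ P) ∪ Q))'| = 3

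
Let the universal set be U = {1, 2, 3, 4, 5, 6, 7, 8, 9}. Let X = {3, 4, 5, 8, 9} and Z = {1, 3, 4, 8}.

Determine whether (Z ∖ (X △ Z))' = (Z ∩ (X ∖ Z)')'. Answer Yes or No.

No

X △ Z = {1, 5, 9}
Z ∖ (X △ Z) = {3, 4, 8}
(Z ∖ (X △ Z))' = {1, 2, 5, 6, 7, 9}
X ∖ Z = {5, 9}
(X ∖ Z)' = {1, 2, 3, 4, 6, 7, 8}
Z ∩ (X ∖ Z)' = {1, 3, 4, 8}
(Z ∩ (X ∖ Z)')' = {2, 5, 6, 7, 9}
1 ∈ (Z ∖ (X △ Z))' but 1 ∉ (Z ∩ (X ∖ Z)')', so they differ.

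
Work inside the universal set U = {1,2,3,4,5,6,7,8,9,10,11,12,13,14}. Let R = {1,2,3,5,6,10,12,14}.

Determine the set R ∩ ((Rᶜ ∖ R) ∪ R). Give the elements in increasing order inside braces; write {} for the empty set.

Rᶜ = {4,7,8,9,11,13}
Rᶜ ∖ R = {4,7,8,9,11,13}
(Rᶜ ∖ R) ∪ R = {1,2,3,4,5,6,7,8,9,10,11,12,13,14}
R ∩ ((Rᶜ ∖ R) ∪ R) = {1,2,3,5,6,10,12,14}

{1,2,3,5,6,10,12,14}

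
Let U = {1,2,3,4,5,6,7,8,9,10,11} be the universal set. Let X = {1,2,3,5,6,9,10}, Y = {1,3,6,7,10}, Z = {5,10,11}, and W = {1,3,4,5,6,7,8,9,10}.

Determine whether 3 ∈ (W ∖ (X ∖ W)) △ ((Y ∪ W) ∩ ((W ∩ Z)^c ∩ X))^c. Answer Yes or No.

Yes

3 ∈ X and 3 ∈ W, so 3 ∉ X ∖ W
3 ∈ W and 3 ∉ (X ∖ W), so 3 ∈ W ∖ (X ∖ W)
3 ∈ Y and 3 ∈ W, so 3 ∈ Y ∪ W
3 ∈ W and 3 ∉ Z, so 3 ∉ W ∩ Z
3 ∈ (W ∩ Z)^c since 3 ∉ (W ∩ Z)
3 ∈ (W ∩ Z)^c and 3 ∈ X, so 3 ∈ (W ∩ Z)^c ∩ X
3 ∈ (Y ∪ W) and 3 ∈ ((W ∩ Z)^c ∩ X), so 3 ∈ (Y ∪ W) ∩ ((W ∩ Z)^c ∩ X)
3 ∉ ((Y ∪ W) ∩ ((W ∩ Z)^c ∩ X))^c since 3 ∈ ((Y ∪ W) ∩ ((W ∩ Z)^c ∩ X))
3 ∈ (W ∖ (X ∖ W)) and 3 ∉ ((Y ∪ W) ∩ ((W ∩ Z)^c ∩ X))^c, so 3 ∈ (W ∖ (X ∖ W)) △ ((Y ∪ W) ∩ ((W ∩ Z)^c ∩ X))^c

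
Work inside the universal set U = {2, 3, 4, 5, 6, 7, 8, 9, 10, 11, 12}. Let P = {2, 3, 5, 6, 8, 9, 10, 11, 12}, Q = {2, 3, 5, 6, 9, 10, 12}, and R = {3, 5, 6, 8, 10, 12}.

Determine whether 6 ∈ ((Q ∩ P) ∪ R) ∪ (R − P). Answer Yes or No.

Yes

6 ∈ Q and 6 ∈ P, so 6 ∈ Q ∩ P
6 ∈ (Q ∩ P) and 6 ∈ R, so 6 ∈ (Q ∩ P) ∪ R
6 ∈ R and 6 ∈ P, so 6 ∉ R − P
6 ∈ ((Q ∩ P) ∪ R) and 6 ∉ (R − P), so 6 ∈ ((Q ∩ P) ∪ R) ∪ (R − P)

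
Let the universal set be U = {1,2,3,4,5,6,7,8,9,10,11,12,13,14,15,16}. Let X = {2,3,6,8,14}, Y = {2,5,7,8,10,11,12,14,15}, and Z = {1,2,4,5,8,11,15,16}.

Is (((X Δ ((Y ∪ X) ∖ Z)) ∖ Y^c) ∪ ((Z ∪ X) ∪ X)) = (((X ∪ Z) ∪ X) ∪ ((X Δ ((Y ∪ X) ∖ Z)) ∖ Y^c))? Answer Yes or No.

Y ∪ X = {2,3,5,6,7,8,10,11,12,14,15}
(Y ∪ X) ∖ Z = {3,6,7,10,12,14}
X Δ ((Y ∪ X) ∖ Z) = {2,7,8,10,12}
Y^c = {1,3,4,6,9,13,16}
(X Δ ((Y ∪ X) ∖ Z)) ∖ Y^c = {2,7,8,10,12}
Z ∪ X = {1,2,3,4,5,6,8,11,14,15,16}
(Z ∪ X) ∪ X = {1,2,3,4,5,6,8,11,14,15,16}
((X Δ ((Y ∪ X) ∖ Z)) ∖ Y^c) ∪ ((Z ∪ X) ∪ X) = {1,2,3,4,5,6,7,8,10,11,12,14,15,16}
X ∪ Z = {1,2,3,4,5,6,8,11,14,15,16}
(X ∪ Z) ∪ X = {1,2,3,4,5,6,8,11,14,15,16}
((X ∪ Z) ∪ X) ∪ ((X Δ ((Y ∪ X) ∖ Z)) ∖ Y^c) = {1,2,3,4,5,6,7,8,10,11,12,14,15,16}
Both equal {1,2,3,4,5,6,7,8,10,11,12,14,15,16}, so ((X Δ ((Y ∪ X) ∖ Z)) ∖ Y^c) ∪ ((Z ∪ X) ∪ X) = ((X ∪ Z) ∪ X) ∪ ((X Δ ((Y ∪ X) ∖ Z)) ∖ Y^c).

Yes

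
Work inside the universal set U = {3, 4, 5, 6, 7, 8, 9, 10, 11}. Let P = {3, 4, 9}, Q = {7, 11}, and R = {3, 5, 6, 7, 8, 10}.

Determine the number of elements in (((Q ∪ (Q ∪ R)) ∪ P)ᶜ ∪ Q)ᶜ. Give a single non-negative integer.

Q ∪ R = {3, 5, 6, 7, 8, 10, 11}
Q ∪ (Q ∪ R) = {3, 5, 6, 7, 8, 10, 11}
(Q ∪ (Q ∪ R)) ∪ P = {3, 4, 5, 6, 7, 8, 9, 10, 11}
((Q ∪ (Q ∪ R)) ∪ P)ᶜ = {}
((Q ∪ (Q ∪ R)) ∪ P)ᶜ ∪ Q = {7, 11}
(((Q ∪ (Q ∪ R)) ∪ P)ᶜ ∪ Q)ᶜ = {3, 4, 5, 6, 8, 9, 10}
|(((Q ∪ (Q ∪ R)) ∪ P)ᶜ ∪ Q)ᶜ| = 7

7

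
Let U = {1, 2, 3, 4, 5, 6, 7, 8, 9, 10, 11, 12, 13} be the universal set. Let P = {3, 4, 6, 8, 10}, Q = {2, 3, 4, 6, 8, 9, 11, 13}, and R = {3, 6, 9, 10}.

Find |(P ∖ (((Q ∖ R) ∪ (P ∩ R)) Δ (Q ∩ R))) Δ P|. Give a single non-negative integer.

3

Q ∖ R = {2, 4, 8, 11, 13}
P ∩ R = {3, 6, 10}
(Q ∖ R) ∪ (P ∩ R) = {2, 3, 4, 6, 8, 10, 11, 13}
Q ∩ R = {3, 6, 9}
((Q ∖ R) ∪ (P ∩ R)) Δ (Q ∩ R) = {2, 4, 8, 9, 10, 11, 13}
P ∖ (((Q ∖ R) ∪ (P ∩ R)) Δ (Q ∩ R)) = {3, 6}
(P ∖ (((Q ∖ R) ∪ (P ∩ R)) Δ (Q ∩ R))) Δ P = {4, 8, 10}
|(P ∖ (((Q ∖ R) ∪ (P ∩ R)) Δ (Q ∩ R))) Δ P| = 3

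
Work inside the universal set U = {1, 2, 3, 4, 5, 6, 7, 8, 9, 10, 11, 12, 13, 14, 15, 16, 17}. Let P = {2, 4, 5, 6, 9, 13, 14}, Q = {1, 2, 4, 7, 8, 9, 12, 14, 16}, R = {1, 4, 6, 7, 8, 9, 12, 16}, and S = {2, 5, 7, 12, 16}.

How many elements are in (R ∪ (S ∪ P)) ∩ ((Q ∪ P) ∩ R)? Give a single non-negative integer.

8

S ∪ P = {2, 4, 5, 6, 7, 9, 12, 13, 14, 16}
R ∪ (S ∪ P) = {1, 2, 4, 5, 6, 7, 8, 9, 12, 13, 14, 16}
Q ∪ P = {1, 2, 4, 5, 6, 7, 8, 9, 12, 13, 14, 16}
(Q ∪ P) ∩ R = {1, 4, 6, 7, 8, 9, 12, 16}
(R ∪ (S ∪ P)) ∩ ((Q ∪ P) ∩ R) = {1, 4, 6, 7, 8, 9, 12, 16}
|(R ∪ (S ∪ P)) ∩ ((Q ∪ P) ∩ R)| = 8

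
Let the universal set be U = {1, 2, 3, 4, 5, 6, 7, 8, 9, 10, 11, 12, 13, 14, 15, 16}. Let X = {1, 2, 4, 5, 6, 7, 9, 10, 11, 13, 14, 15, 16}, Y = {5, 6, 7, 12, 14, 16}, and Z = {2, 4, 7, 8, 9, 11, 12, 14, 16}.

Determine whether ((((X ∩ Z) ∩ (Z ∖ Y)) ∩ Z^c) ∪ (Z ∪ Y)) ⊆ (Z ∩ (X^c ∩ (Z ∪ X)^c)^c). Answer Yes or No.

X ∩ Z = {2, 4, 7, 9, 11, 14, 16}
Z ∖ Y = {2, 4, 8, 9, 11}
(X ∩ Z) ∩ (Z ∖ Y) = {2, 4, 9, 11}
Z^c = {1, 3, 5, 6, 10, 13, 15}
((X ∩ Z) ∩ (Z ∖ Y)) ∩ Z^c = {}
Z ∪ Y = {2, 4, 5, 6, 7, 8, 9, 11, 12, 14, 16}
(((X ∩ Z) ∩ (Z ∖ Y)) ∩ Z^c) ∪ (Z ∪ Y) = {2, 4, 5, 6, 7, 8, 9, 11, 12, 14, 16}
X^c = {3, 8, 12}
Z ∪ X = {1, 2, 4, 5, 6, 7, 8, 9, 10, 11, 12, 13, 14, 15, 16}
(Z ∪ X)^c = {3}
X^c ∩ (Z ∪ X)^c = {3}
(X^c ∩ (Z ∪ X)^c)^c = {1, 2, 4, 5, 6, 7, 8, 9, 10, 11, 12, 13, 14, 15, 16}
Z ∩ (X^c ∩ (Z ∪ X)^c)^c = {2, 4, 7, 8, 9, 11, 12, 14, 16}
5 ∈ (((X ∩ Z) ∩ (Z ∖ Y)) ∩ Z^c) ∪ (Z ∪ Y) but 5 ∉ Z ∩ (X^c ∩ (Z ∪ X)^c)^c, so the inclusion fails.

No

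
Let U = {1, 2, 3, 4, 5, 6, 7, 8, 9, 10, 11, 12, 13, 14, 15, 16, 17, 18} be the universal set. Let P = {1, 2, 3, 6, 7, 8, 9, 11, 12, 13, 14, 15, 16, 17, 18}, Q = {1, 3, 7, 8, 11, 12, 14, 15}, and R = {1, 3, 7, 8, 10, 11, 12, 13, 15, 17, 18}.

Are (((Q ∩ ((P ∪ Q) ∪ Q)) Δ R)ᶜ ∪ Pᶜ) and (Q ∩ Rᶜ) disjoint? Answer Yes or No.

P ∪ Q = {1, 2, 3, 6, 7, 8, 9, 11, 12, 13, 14, 15, 16, 17, 18}
(P ∪ Q) ∪ Q = {1, 2, 3, 6, 7, 8, 9, 11, 12, 13, 14, 15, 16, 17, 18}
Q ∩ ((P ∪ Q) ∪ Q) = {1, 3, 7, 8, 11, 12, 14, 15}
(Q ∩ ((P ∪ Q) ∪ Q)) Δ R = {10, 13, 14, 17, 18}
((Q ∩ ((P ∪ Q) ∪ Q)) Δ R)ᶜ = {1, 2, 3, 4, 5, 6, 7, 8, 9, 11, 12, 15, 16}
Pᶜ = {4, 5, 10}
((Q ∩ ((P ∪ Q) ∪ Q)) Δ R)ᶜ ∪ Pᶜ = {1, 2, 3, 4, 5, 6, 7, 8, 9, 10, 11, 12, 15, 16}
Rᶜ = {2, 4, 5, 6, 9, 14, 16}
Q ∩ Rᶜ = {14}
{1, 2, 3, 4, 5, 6, 7, 8, 9, 10, 11, 12, 15, 16} and {14} share no elements.

Yes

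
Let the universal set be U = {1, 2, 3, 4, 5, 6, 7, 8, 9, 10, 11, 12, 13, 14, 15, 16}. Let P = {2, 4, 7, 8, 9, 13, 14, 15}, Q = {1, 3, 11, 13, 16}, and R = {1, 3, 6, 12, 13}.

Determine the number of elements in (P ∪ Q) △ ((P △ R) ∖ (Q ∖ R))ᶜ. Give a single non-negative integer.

P ∪ Q = {1, 2, 3, 4, 7, 8, 9, 11, 13, 14, 15, 16}
P △ R = {1, 2, 3, 4, 6, 7, 8, 9, 12, 14, 15}
Q ∖ R = {11, 16}
(P △ R) ∖ (Q ∖ R) = {1, 2, 3, 4, 6, 7, 8, 9, 12, 14, 15}
((P △ R) ∖ (Q ∖ R))ᶜ = {5, 10, 11, 13, 16}
(P ∪ Q) △ ((P △ R) ∖ (Q ∖ R))ᶜ = {1, 2, 3, 4, 5, 7, 8, 9, 10, 14, 15}
|(P ∪ Q) △ ((P △ R) ∖ (Q ∖ R))ᶜ| = 11

11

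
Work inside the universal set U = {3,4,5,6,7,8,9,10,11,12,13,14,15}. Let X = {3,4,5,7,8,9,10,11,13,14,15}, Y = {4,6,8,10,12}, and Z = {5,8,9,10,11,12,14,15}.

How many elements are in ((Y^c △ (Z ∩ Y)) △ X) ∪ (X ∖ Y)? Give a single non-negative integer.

10

Y^c = {3,5,7,9,11,13,14,15}
Z ∩ Y = {8,10,12}
Y^c △ (Z ∩ Y) = {3,5,7,8,9,10,11,12,13,14,15}
(Y^c △ (Z ∩ Y)) △ X = {4,12}
X ∖ Y = {3,5,7,9,11,13,14,15}
((Y^c △ (Z ∩ Y)) △ X) ∪ (X ∖ Y) = {3,4,5,7,9,11,12,13,14,15}
|((Y^c △ (Z ∩ Y)) △ X) ∪ (X ∖ Y)| = 10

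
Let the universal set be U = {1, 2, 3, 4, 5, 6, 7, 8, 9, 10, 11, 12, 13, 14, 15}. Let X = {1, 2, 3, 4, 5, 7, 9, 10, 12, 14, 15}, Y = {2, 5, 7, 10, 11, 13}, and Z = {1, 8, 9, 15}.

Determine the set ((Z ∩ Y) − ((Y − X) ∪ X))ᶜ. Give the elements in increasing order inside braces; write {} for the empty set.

Z ∩ Y = {}
Y − X = {11, 13}
(Y − X) ∪ X = {1, 2, 3, 4, 5, 7, 9, 10, 11, 12, 13, 14, 15}
(Z ∩ Y) − ((Y − X) ∪ X) = {}
((Z ∩ Y) − ((Y − X) ∪ X))ᶜ = {1, 2, 3, 4, 5, 6, 7, 8, 9, 10, 11, 12, 13, 14, 15}

{1, 2, 3, 4, 5, 6, 7, 8, 9, 10, 11, 12, 13, 14, 15}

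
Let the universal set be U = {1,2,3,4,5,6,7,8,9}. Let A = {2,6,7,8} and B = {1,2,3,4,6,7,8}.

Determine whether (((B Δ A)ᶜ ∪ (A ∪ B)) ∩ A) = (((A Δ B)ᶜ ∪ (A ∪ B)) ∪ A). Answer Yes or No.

B Δ A = {1,3,4}
(B Δ A)ᶜ = {2,5,6,7,8,9}
A ∪ B = {1,2,3,4,6,7,8}
(B Δ A)ᶜ ∪ (A ∪ B) = {1,2,3,4,5,6,7,8,9}
((B Δ A)ᶜ ∪ (A ∪ B)) ∩ A = {2,6,7,8}
A Δ B = {1,3,4}
(A Δ B)ᶜ = {2,5,6,7,8,9}
(A Δ B)ᶜ ∪ (A ∪ B) = {1,2,3,4,5,6,7,8,9}
((A Δ B)ᶜ ∪ (A ∪ B)) ∪ A = {1,2,3,4,5,6,7,8,9}
1 ∈ ((A Δ B)ᶜ ∪ (A ∪ B)) ∪ A but 1 ∉ ((B Δ A)ᶜ ∪ (A ∪ B)) ∩ A, so they differ.

No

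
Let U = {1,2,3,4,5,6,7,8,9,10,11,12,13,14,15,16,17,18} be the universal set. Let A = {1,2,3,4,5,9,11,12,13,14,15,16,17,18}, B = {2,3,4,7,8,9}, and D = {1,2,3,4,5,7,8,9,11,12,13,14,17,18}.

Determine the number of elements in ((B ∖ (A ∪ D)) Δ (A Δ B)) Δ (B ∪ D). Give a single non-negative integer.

A ∪ D = {1,2,3,4,5,7,8,9,11,12,13,14,15,16,17,18}
B ∖ (A ∪ D) = {}
A Δ B = {1,5,7,8,11,12,13,14,15,16,17,18}
(B ∖ (A ∪ D)) Δ (A Δ B) = {1,5,7,8,11,12,13,14,15,16,17,18}
B ∪ D = {1,2,3,4,5,7,8,9,11,12,13,14,17,18}
((B ∖ (A ∪ D)) Δ (A Δ B)) Δ (B ∪ D) = {2,3,4,9,15,16}
|((B ∖ (A ∪ D)) Δ (A Δ B)) Δ (B ∪ D)| = 6

6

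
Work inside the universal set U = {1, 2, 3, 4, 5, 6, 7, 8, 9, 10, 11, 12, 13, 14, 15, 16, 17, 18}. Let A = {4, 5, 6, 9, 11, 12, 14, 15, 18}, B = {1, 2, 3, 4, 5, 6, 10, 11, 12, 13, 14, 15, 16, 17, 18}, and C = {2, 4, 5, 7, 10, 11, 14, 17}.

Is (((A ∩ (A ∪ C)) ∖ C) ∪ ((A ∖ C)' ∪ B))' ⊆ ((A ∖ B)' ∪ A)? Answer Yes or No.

A ∪ C = {2, 4, 5, 6, 7, 9, 10, 11, 12, 14, 15, 17, 18}
A ∩ (A ∪ C) = {4, 5, 6, 9, 11, 12, 14, 15, 18}
(A ∩ (A ∪ C)) ∖ C = {6, 9, 12, 15, 18}
A ∖ C = {6, 9, 12, 15, 18}
(A ∖ C)' = {1, 2, 3, 4, 5, 7, 8, 10, 11, 13, 14, 16, 17}
(A ∖ C)' ∪ B = {1, 2, 3, 4, 5, 6, 7, 8, 10, 11, 12, 13, 14, 15, 16, 17, 18}
((A ∩ (A ∪ C)) ∖ C) ∪ ((A ∖ C)' ∪ B) = {1, 2, 3, 4, 5, 6, 7, 8, 9, 10, 11, 12, 13, 14, 15, 16, 17, 18}
(((A ∩ (A ∪ C)) ∖ C) ∪ ((A ∖ C)' ∪ B))' = {}
A ∖ B = {9}
(A ∖ B)' = {1, 2, 3, 4, 5, 6, 7, 8, 10, 11, 12, 13, 14, 15, 16, 17, 18}
(A ∖ B)' ∪ A = {1, 2, 3, 4, 5, 6, 7, 8, 9, 10, 11, 12, 13, 14, 15, 16, 17, 18}
Every element of {} is in {1, 2, 3, 4, 5, 6, 7, 8, 9, 10, 11, 12, 13, 14, 15, 16, 17, 18}, so (((A ∩ (A ∪ C)) ∖ C) ∪ ((A ∖ C)' ∪ B))' ⊆ (A ∖ B)' ∪ A.

Yes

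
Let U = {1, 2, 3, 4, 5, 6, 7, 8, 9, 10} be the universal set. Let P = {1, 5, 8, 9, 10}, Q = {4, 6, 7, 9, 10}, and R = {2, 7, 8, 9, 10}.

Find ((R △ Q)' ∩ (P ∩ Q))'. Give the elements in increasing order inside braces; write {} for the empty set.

R △ Q = {2, 4, 6, 8}
(R △ Q)' = {1, 3, 5, 7, 9, 10}
P ∩ Q = {9, 10}
(R △ Q)' ∩ (P ∩ Q) = {9, 10}
((R △ Q)' ∩ (P ∩ Q))' = {1, 2, 3, 4, 5, 6, 7, 8}

{1, 2, 3, 4, 5, 6, 7, 8}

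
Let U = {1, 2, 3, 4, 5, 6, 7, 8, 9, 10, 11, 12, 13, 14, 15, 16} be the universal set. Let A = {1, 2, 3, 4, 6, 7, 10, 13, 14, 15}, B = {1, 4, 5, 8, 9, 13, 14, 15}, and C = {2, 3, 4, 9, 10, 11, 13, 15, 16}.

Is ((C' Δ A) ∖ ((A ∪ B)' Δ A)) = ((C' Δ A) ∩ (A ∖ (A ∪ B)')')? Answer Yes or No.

C' = {1, 5, 6, 7, 8, 12, 14}
C' Δ A = {2, 3, 4, 5, 8, 10, 12, 13, 15}
A ∪ B = {1, 2, 3, 4, 5, 6, 7, 8, 9, 10, 13, 14, 15}
(A ∪ B)' = {11, 12, 16}
(A ∪ B)' Δ A = {1, 2, 3, 4, 6, 7, 10, 11, 12, 13, 14, 15, 16}
(C' Δ A) ∖ ((A ∪ B)' Δ A) = {5, 8}
A ∖ (A ∪ B)' = {1, 2, 3, 4, 6, 7, 10, 13, 14, 15}
(A ∖ (A ∪ B)')' = {5, 8, 9, 11, 12, 16}
(C' Δ A) ∩ (A ∖ (A ∪ B)')' = {5, 8, 12}
12 ∈ (C' Δ A) ∩ (A ∖ (A ∪ B)')' but 12 ∉ (C' Δ A) ∖ ((A ∪ B)' Δ A), so they differ.

No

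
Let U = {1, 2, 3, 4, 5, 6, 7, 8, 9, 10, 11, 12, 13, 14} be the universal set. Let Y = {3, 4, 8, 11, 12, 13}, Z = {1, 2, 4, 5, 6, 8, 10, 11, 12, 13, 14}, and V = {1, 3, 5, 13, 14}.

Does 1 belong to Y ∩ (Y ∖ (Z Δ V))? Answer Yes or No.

No

1 ∈ Z and 1 ∈ V, so 1 ∉ Z Δ V
1 ∉ Y and 1 ∉ (Z Δ V), so 1 ∉ Y ∖ (Z Δ V)
1 ∉ Y and 1 ∉ (Y ∖ (Z Δ V)), so 1 ∉ Y ∩ (Y ∖ (Z Δ V))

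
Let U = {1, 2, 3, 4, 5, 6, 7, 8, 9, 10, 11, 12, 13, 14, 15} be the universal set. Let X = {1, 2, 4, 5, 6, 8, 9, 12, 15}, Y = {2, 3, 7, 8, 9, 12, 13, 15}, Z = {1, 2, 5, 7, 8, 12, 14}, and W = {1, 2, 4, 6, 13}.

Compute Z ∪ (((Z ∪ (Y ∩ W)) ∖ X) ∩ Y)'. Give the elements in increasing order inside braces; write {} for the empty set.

Y ∩ W = {2, 13}
Z ∪ (Y ∩ W) = {1, 2, 5, 7, 8, 12, 13, 14}
(Z ∪ (Y ∩ W)) ∖ X = {7, 13, 14}
((Z ∪ (Y ∩ W)) ∖ X) ∩ Y = {7, 13}
(((Z ∪ (Y ∩ W)) ∖ X) ∩ Y)' = {1, 2, 3, 4, 5, 6, 8, 9, 10, 11, 12, 14, 15}
Z ∪ (((Z ∪ (Y ∩ W)) ∖ X) ∩ Y)' = {1, 2, 3, 4, 5, 6, 7, 8, 9, 10, 11, 12, 14, 15}

{1, 2, 3, 4, 5, 6, 7, 8, 9, 10, 11, 12, 14, 15}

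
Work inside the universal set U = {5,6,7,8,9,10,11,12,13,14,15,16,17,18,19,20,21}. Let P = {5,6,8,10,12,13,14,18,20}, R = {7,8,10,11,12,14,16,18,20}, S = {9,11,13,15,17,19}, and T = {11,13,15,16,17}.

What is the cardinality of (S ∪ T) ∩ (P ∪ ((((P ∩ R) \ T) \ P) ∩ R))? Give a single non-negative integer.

1

S ∪ T = {9,11,13,15,16,17,19}
P ∩ R = {8,10,12,14,18,20}
(P ∩ R) \ T = {8,10,12,14,18,20}
((P ∩ R) \ T) \ P = {}
(((P ∩ R) \ T) \ P) ∩ R = {}
P ∪ ((((P ∩ R) \ T) \ P) ∩ R) = {5,6,8,10,12,13,14,18,20}
(S ∪ T) ∩ (P ∪ ((((P ∩ R) \ T) \ P) ∩ R)) = {13}
|(S ∪ T) ∩ (P ∪ ((((P ∩ R) \ T) \ P) ∩ R))| = 1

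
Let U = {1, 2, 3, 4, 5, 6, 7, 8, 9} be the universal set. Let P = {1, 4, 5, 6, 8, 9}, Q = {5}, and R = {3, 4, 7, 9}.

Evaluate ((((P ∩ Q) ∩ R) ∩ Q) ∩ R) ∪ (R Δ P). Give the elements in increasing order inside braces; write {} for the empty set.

P ∩ Q = {5}
(P ∩ Q) ∩ R = {}
((P ∩ Q) ∩ R) ∩ Q = {}
(((P ∩ Q) ∩ R) ∩ Q) ∩ R = {}
R Δ P = {1, 3, 5, 6, 7, 8}
((((P ∩ Q) ∩ R) ∩ Q) ∩ R) ∪ (R Δ P) = {1, 3, 5, 6, 7, 8}

{1, 3, 5, 6, 7, 8}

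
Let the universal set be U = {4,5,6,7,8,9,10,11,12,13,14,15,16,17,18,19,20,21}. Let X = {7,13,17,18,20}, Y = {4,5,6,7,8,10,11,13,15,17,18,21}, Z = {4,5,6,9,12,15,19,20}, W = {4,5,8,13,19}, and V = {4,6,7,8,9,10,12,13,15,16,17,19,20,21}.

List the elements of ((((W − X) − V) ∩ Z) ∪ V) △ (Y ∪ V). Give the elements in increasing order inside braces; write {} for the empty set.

{11,18}

W − X = {4,5,8,19}
(W − X) − V = {5}
((W − X) − V) ∩ Z = {5}
(((W − X) − V) ∩ Z) ∪ V = {4,5,6,7,8,9,10,12,13,15,16,17,19,20,21}
Y ∪ V = {4,5,6,7,8,9,10,11,12,13,15,16,17,18,19,20,21}
((((W − X) − V) ∩ Z) ∪ V) △ (Y ∪ V) = {11,18}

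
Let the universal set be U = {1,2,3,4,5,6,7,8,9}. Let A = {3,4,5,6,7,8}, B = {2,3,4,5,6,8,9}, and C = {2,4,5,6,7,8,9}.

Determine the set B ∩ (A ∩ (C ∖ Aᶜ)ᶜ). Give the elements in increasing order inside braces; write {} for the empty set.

Aᶜ = {1,2,9}
C ∖ Aᶜ = {4,5,6,7,8}
(C ∖ Aᶜ)ᶜ = {1,2,3,9}
A ∩ (C ∖ Aᶜ)ᶜ = {3}
B ∩ (A ∩ (C ∖ Aᶜ)ᶜ) = {3}

{3}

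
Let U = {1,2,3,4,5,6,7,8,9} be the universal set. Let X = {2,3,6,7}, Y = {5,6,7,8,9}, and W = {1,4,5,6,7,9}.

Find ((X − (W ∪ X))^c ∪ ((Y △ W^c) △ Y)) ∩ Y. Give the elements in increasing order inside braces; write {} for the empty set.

{5,6,7,8,9}

W ∪ X = {1,2,3,4,5,6,7,9}
X − (W ∪ X) = {}
(X − (W ∪ X))^c = {1,2,3,4,5,6,7,8,9}
W^c = {2,3,8}
Y △ W^c = {2,3,5,6,7,9}
(Y △ W^c) △ Y = {2,3,8}
(X − (W ∪ X))^c ∪ ((Y △ W^c) △ Y) = {1,2,3,4,5,6,7,8,9}
((X − (W ∪ X))^c ∪ ((Y △ W^c) △ Y)) ∩ Y = {5,6,7,8,9}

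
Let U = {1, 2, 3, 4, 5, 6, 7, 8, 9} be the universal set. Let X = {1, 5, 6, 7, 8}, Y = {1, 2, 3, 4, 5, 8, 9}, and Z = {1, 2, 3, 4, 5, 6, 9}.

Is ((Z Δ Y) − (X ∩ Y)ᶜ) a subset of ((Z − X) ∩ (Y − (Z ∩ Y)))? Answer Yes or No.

Z Δ Y = {6, 8}
X ∩ Y = {1, 5, 8}
(X ∩ Y)ᶜ = {2, 3, 4, 6, 7, 9}
(Z Δ Y) − (X ∩ Y)ᶜ = {8}
Z − X = {2, 3, 4, 9}
Z ∩ Y = {1, 2, 3, 4, 5, 9}
Y − (Z ∩ Y) = {8}
(Z − X) ∩ (Y − (Z ∩ Y)) = {}
8 ∈ (Z Δ Y) − (X ∩ Y)ᶜ but 8 ∉ (Z − X) ∩ (Y − (Z ∩ Y)), so the inclusion fails.

No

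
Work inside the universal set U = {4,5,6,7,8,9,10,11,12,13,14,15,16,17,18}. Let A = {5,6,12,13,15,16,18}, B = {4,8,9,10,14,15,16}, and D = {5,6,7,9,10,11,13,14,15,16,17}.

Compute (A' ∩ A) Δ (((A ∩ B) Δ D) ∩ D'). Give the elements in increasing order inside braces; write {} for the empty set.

{}

A' = {4,7,8,9,10,11,14,17}
A' ∩ A = {}
A ∩ B = {15,16}
(A ∩ B) Δ D = {5,6,7,9,10,11,13,14,17}
D' = {4,8,12,18}
((A ∩ B) Δ D) ∩ D' = {}
(A' ∩ A) Δ (((A ∩ B) Δ D) ∩ D') = {}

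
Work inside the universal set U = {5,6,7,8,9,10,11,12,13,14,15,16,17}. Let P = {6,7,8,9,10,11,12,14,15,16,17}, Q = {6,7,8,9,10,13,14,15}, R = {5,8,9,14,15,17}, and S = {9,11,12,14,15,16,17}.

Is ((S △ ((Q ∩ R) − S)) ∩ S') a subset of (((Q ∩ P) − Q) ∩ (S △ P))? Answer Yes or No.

Q ∩ R = {8,9,14,15}
(Q ∩ R) − S = {8}
S △ ((Q ∩ R) − S) = {8,9,11,12,14,15,16,17}
S' = {5,6,7,8,10,13}
(S △ ((Q ∩ R) − S)) ∩ S' = {8}
Q ∩ P = {6,7,8,9,10,14,15}
(Q ∩ P) − Q = {}
S △ P = {6,7,8,10}
((Q ∩ P) − Q) ∩ (S △ P) = {}
8 ∈ (S △ ((Q ∩ R) − S)) ∩ S' but 8 ∉ ((Q ∩ P) − Q) ∩ (S △ P), so the inclusion fails.

No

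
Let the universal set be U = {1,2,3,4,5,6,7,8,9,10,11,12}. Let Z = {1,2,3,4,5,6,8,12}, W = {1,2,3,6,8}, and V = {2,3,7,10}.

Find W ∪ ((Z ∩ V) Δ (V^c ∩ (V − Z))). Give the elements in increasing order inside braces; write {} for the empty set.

Z ∩ V = {2,3}
V^c = {1,4,5,6,8,9,11,12}
V − Z = {7,10}
V^c ∩ (V − Z) = {}
(Z ∩ V) Δ (V^c ∩ (V − Z)) = {2,3}
W ∪ ((Z ∩ V) Δ (V^c ∩ (V − Z))) = {1,2,3,6,8}

{1,2,3,6,8}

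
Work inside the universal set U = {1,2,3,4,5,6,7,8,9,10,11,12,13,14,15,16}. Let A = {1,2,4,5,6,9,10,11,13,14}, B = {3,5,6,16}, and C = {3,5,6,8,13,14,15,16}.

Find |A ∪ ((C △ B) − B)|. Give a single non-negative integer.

12

C △ B = {8,13,14,15}
(C △ B) − B = {8,13,14,15}
A ∪ ((C △ B) − B) = {1,2,4,5,6,8,9,10,11,13,14,15}
|A ∪ ((C △ B) − B)| = 12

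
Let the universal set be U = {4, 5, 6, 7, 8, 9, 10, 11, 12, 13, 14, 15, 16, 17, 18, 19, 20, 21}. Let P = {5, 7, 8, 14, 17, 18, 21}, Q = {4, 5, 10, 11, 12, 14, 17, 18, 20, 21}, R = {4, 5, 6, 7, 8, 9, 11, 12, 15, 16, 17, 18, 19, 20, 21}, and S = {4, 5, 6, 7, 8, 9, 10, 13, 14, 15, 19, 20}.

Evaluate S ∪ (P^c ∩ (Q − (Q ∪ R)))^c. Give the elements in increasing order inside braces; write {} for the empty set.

{4, 5, 6, 7, 8, 9, 10, 11, 12, 13, 14, 15, 16, 17, 18, 19, 20, 21}

P^c = {4, 6, 9, 10, 11, 12, 13, 15, 16, 19, 20}
Q ∪ R = {4, 5, 6, 7, 8, 9, 10, 11, 12, 14, 15, 16, 17, 18, 19, 20, 21}
Q − (Q ∪ R) = {}
P^c ∩ (Q − (Q ∪ R)) = {}
(P^c ∩ (Q − (Q ∪ R)))^c = {4, 5, 6, 7, 8, 9, 10, 11, 12, 13, 14, 15, 16, 17, 18, 19, 20, 21}
S ∪ (P^c ∩ (Q − (Q ∪ R)))^c = {4, 5, 6, 7, 8, 9, 10, 11, 12, 13, 14, 15, 16, 17, 18, 19, 20, 21}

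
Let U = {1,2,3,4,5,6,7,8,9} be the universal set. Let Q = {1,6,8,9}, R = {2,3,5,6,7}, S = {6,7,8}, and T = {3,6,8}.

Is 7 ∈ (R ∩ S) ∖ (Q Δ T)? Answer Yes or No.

7 ∈ R and 7 ∈ S, so 7 ∈ R ∩ S
7 ∉ Q and 7 ∉ T, so 7 ∉ Q Δ T
7 ∈ (R ∩ S) and 7 ∉ (Q Δ T), so 7 ∈ (R ∩ S) ∖ (Q Δ T)

Yes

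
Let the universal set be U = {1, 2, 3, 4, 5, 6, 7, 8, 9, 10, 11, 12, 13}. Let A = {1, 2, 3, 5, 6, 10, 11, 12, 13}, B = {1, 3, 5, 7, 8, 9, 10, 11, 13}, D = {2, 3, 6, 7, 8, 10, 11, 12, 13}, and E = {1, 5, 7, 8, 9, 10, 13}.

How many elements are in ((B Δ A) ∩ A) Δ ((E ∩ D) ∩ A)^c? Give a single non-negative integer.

B Δ A = {2, 6, 7, 8, 9, 12}
(B Δ A) ∩ A = {2, 6, 12}
E ∩ D = {7, 8, 10, 13}
(E ∩ D) ∩ A = {10, 13}
((E ∩ D) ∩ A)^c = {1, 2, 3, 4, 5, 6, 7, 8, 9, 11, 12}
((B Δ A) ∩ A) Δ ((E ∩ D) ∩ A)^c = {1, 3, 4, 5, 7, 8, 9, 11}
|((B Δ A) ∩ A) Δ ((E ∩ D) ∩ A)^c| = 8

8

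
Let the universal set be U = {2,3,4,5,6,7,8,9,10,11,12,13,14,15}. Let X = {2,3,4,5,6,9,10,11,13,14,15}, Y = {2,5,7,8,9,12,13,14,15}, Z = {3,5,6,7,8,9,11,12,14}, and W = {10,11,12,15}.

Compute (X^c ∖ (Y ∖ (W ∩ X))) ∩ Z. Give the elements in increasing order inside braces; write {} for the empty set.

X^c = {7,8,12}
W ∩ X = {10,11,15}
Y ∖ (W ∩ X) = {2,5,7,8,9,12,13,14}
X^c ∖ (Y ∖ (W ∩ X)) = {}
(X^c ∖ (Y ∖ (W ∩ X))) ∩ Z = {}

{}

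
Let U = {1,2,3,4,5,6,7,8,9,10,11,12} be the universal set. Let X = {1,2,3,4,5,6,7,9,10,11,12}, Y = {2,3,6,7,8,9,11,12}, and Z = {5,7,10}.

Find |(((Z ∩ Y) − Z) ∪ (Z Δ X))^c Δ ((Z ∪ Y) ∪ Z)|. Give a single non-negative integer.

6

Z ∩ Y = {7}
(Z ∩ Y) − Z = {}
Z Δ X = {1,2,3,4,6,9,11,12}
((Z ∩ Y) − Z) ∪ (Z Δ X) = {1,2,3,4,6,9,11,12}
(((Z ∩ Y) − Z) ∪ (Z Δ X))^c = {5,7,8,10}
Z ∪ Y = {2,3,5,6,7,8,9,10,11,12}
(Z ∪ Y) ∪ Z = {2,3,5,6,7,8,9,10,11,12}
(((Z ∩ Y) − Z) ∪ (Z Δ X))^c Δ ((Z ∪ Y) ∪ Z) = {2,3,6,9,11,12}
|(((Z ∩ Y) − Z) ∪ (Z Δ X))^c Δ ((Z ∪ Y) ∪ Z)| = 6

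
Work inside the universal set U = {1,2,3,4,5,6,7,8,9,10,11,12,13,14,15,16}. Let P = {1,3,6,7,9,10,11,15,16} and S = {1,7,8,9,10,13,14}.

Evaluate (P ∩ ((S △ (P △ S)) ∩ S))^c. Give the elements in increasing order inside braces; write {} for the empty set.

{2,3,4,5,6,8,11,12,13,14,15,16}

P △ S = {3,6,8,11,13,14,15,16}
S △ (P △ S) = {1,3,6,7,9,10,11,15,16}
(S △ (P △ S)) ∩ S = {1,7,9,10}
P ∩ ((S △ (P △ S)) ∩ S) = {1,7,9,10}
(P ∩ ((S △ (P △ S)) ∩ S))^c = {2,3,4,5,6,8,11,12,13,14,15,16}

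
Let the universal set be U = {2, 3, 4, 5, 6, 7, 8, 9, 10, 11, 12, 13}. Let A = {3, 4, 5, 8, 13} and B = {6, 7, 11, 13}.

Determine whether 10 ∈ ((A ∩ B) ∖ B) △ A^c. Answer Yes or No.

Yes

10 ∉ A and 10 ∉ B, so 10 ∉ A ∩ B
10 ∉ (A ∩ B) and 10 ∉ B, so 10 ∉ (A ∩ B) ∖ B
10 ∉ A, so 10 ∈ A^c
10 ∉ ((A ∩ B) ∖ B) and 10 ∈ A^c, so 10 ∈ ((A ∩ B) ∖ B) △ A^c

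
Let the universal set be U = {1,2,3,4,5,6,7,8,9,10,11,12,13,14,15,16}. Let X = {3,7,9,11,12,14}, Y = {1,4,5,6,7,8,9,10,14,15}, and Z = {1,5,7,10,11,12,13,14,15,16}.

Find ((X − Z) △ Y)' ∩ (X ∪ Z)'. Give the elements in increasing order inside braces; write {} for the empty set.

X − Z = {3,9}
(X − Z) △ Y = {1,3,4,5,6,7,8,10,14,15}
((X − Z) △ Y)' = {2,9,11,12,13,16}
X ∪ Z = {1,3,5,7,9,10,11,12,13,14,15,16}
(X ∪ Z)' = {2,4,6,8}
((X − Z) △ Y)' ∩ (X ∪ Z)' = {2}

{2}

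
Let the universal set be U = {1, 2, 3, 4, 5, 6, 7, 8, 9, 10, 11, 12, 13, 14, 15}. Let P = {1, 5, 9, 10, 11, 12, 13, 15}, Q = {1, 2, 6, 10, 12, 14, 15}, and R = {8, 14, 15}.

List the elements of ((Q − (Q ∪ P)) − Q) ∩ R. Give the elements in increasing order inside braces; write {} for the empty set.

Q ∪ P = {1, 2, 5, 6, 9, 10, 11, 12, 13, 14, 15}
Q − (Q ∪ P) = {}
(Q − (Q ∪ P)) − Q = {}
((Q − (Q ∪ P)) − Q) ∩ R = {}

{}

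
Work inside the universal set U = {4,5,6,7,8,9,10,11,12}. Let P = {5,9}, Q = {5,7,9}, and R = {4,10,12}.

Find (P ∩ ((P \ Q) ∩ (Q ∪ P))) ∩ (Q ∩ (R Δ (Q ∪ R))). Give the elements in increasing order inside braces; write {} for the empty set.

P \ Q = {}
Q ∪ P = {5,7,9}
(P \ Q) ∩ (Q ∪ P) = {}
P ∩ ((P \ Q) ∩ (Q ∪ P)) = {}
Q ∪ R = {4,5,7,9,10,12}
R Δ (Q ∪ R) = {5,7,9}
Q ∩ (R Δ (Q ∪ R)) = {5,7,9}
(P ∩ ((P \ Q) ∩ (Q ∪ P))) ∩ (Q ∩ (R Δ (Q ∪ R))) = {}

{}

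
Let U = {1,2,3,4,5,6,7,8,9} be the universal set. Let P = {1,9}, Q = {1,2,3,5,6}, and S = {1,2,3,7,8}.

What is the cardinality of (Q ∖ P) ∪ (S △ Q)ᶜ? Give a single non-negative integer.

7

Q ∖ P = {2,3,5,6}
S △ Q = {5,6,7,8}
(S △ Q)ᶜ = {1,2,3,4,9}
(Q ∖ P) ∪ (S △ Q)ᶜ = {1,2,3,4,5,6,9}
|(Q ∖ P) ∪ (S △ Q)ᶜ| = 7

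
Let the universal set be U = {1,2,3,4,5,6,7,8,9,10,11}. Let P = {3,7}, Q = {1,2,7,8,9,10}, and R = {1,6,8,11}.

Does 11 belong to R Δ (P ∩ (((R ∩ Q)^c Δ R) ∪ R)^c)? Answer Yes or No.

11 ∈ R and 11 ∉ Q, so 11 ∉ R ∩ Q
11 ∈ (R ∩ Q)^c since 11 ∉ (R ∩ Q)
11 ∈ (R ∩ Q)^c and 11 ∈ R, so 11 ∉ (R ∩ Q)^c Δ R
11 ∉ ((R ∩ Q)^c Δ R) and 11 ∈ R, so 11 ∈ ((R ∩ Q)^c Δ R) ∪ R
11 ∉ (((R ∩ Q)^c Δ R) ∪ R)^c since 11 ∈ (((R ∩ Q)^c Δ R) ∪ R)
11 ∉ P and 11 ∉ (((R ∩ Q)^c Δ R) ∪ R)^c, so 11 ∉ P ∩ (((R ∩ Q)^c Δ R) ∪ R)^c
11 ∈ R and 11 ∉ (P ∩ (((R ∩ Q)^c Δ R) ∪ R)^c), so 11 ∈ R Δ (P ∩ (((R ∩ Q)^c Δ R) ∪ R)^c)

Yes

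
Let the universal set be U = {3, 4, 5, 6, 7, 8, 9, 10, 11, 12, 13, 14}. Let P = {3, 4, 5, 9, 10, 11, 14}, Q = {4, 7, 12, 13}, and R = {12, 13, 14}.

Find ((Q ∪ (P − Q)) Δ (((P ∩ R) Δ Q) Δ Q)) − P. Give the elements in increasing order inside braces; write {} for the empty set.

{7, 12, 13}

P − Q = {3, 5, 9, 10, 11, 14}
Q ∪ (P − Q) = {3, 4, 5, 7, 9, 10, 11, 12, 13, 14}
P ∩ R = {14}
(P ∩ R) Δ Q = {4, 7, 12, 13, 14}
((P ∩ R) Δ Q) Δ Q = {14}
(Q ∪ (P − Q)) Δ (((P ∩ R) Δ Q) Δ Q) = {3, 4, 5, 7, 9, 10, 11, 12, 13}
((Q ∪ (P − Q)) Δ (((P ∩ R) Δ Q) Δ Q)) − P = {7, 12, 13}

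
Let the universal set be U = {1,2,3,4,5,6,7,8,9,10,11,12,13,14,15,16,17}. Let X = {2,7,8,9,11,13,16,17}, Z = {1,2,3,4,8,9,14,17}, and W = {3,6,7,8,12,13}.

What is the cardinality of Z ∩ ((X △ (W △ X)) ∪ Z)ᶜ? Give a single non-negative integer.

W △ X = {2,3,6,9,11,12,16,17}
X △ (W △ X) = {3,6,7,8,12,13}
(X △ (W △ X)) ∪ Z = {1,2,3,4,6,7,8,9,12,13,14,17}
((X △ (W △ X)) ∪ Z)ᶜ = {5,10,11,15,16}
Z ∩ ((X △ (W △ X)) ∪ Z)ᶜ = {}
|Z ∩ ((X △ (W △ X)) ∪ Z)ᶜ| = 0

0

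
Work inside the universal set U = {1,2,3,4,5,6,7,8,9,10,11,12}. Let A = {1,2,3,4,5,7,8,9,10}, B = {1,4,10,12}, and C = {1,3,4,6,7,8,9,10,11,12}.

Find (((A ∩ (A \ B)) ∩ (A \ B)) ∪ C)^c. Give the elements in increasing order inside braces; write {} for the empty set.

{}

A \ B = {2,3,5,7,8,9}
A ∩ (A \ B) = {2,3,5,7,8,9}
(A ∩ (A \ B)) ∩ (A \ B) = {2,3,5,7,8,9}
((A ∩ (A \ B)) ∩ (A \ B)) ∪ C = {1,2,3,4,5,6,7,8,9,10,11,12}
(((A ∩ (A \ B)) ∩ (A \ B)) ∪ C)^c = {}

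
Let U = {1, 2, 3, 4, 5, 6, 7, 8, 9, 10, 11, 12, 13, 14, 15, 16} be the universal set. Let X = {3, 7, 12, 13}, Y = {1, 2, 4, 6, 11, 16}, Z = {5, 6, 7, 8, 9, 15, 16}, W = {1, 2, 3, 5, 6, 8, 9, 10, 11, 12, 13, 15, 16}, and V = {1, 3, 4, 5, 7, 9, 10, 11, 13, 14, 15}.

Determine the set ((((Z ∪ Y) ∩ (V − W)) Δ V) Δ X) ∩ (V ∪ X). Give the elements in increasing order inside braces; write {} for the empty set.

{1, 5, 7, 9, 10, 11, 12, 14, 15}

Z ∪ Y = {1, 2, 4, 5, 6, 7, 8, 9, 11, 15, 16}
V − W = {4, 7, 14}
(Z ∪ Y) ∩ (V − W) = {4, 7}
((Z ∪ Y) ∩ (V − W)) Δ V = {1, 3, 5, 9, 10, 11, 13, 14, 15}
(((Z ∪ Y) ∩ (V − W)) Δ V) Δ X = {1, 5, 7, 9, 10, 11, 12, 14, 15}
V ∪ X = {1, 3, 4, 5, 7, 9, 10, 11, 12, 13, 14, 15}
((((Z ∪ Y) ∩ (V − W)) Δ V) Δ X) ∩ (V ∪ X) = {1, 5, 7, 9, 10, 11, 12, 14, 15}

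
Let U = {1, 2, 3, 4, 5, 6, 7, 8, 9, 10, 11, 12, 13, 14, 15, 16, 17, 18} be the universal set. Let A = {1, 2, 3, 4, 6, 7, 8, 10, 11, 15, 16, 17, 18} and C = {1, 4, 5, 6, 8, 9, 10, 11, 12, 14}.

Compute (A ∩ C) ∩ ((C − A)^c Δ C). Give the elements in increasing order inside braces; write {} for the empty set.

{}

A ∩ C = {1, 4, 6, 8, 10, 11}
C − A = {5, 9, 12, 14}
(C − A)^c = {1, 2, 3, 4, 6, 7, 8, 10, 11, 13, 15, 16, 17, 18}
(C − A)^c Δ C = {2, 3, 5, 7, 9, 12, 13, 14, 15, 16, 17, 18}
(A ∩ C) ∩ ((C − A)^c Δ C) = {}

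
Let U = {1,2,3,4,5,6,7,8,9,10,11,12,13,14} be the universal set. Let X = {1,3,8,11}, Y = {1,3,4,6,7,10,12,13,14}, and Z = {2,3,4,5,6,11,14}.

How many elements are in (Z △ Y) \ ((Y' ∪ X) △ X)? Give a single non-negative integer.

6

Z △ Y = {1,2,5,7,10,11,12,13}
Y' = {2,5,8,9,11}
Y' ∪ X = {1,2,3,5,8,9,11}
(Y' ∪ X) △ X = {2,5,9}
(Z △ Y) \ ((Y' ∪ X) △ X) = {1,7,10,11,12,13}
|(Z △ Y) \ ((Y' ∪ X) △ X)| = 6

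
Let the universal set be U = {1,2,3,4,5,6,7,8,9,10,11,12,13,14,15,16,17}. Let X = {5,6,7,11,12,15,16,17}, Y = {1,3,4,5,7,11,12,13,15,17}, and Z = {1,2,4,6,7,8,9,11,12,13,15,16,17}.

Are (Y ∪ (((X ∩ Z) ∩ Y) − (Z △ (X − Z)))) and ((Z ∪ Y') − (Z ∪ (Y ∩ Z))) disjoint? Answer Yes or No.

X ∩ Z = {6,7,11,12,15,16,17}
(X ∩ Z) ∩ Y = {7,11,12,15,17}
X − Z = {5}
Z △ (X − Z) = {1,2,4,5,6,7,8,9,11,12,13,15,16,17}
((X ∩ Z) ∩ Y) − (Z △ (X − Z)) = {}
Y ∪ (((X ∩ Z) ∩ Y) − (Z △ (X − Z))) = {1,3,4,5,7,11,12,13,15,17}
Y' = {2,6,8,9,10,14,16}
Z ∪ Y' = {1,2,4,6,7,8,9,10,11,12,13,14,15,16,17}
Y ∩ Z = {1,4,7,11,12,13,15,17}
Z ∪ (Y ∩ Z) = {1,2,4,6,7,8,9,11,12,13,15,16,17}
(Z ∪ Y') − (Z ∪ (Y ∩ Z)) = {10,14}
{1,3,4,5,7,11,12,13,15,17} and {10,14} share no elements.

Yes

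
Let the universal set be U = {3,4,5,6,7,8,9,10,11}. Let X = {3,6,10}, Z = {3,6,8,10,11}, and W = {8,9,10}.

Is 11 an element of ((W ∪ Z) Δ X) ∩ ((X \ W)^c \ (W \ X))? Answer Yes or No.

Yes

11 ∉ W and 11 ∈ Z, so 11 ∈ W ∪ Z
11 ∈ (W ∪ Z) and 11 ∉ X, so 11 ∈ (W ∪ Z) Δ X
11 ∉ X and 11 ∉ W, so 11 ∉ X \ W
11 ∈ (X \ W)^c since 11 ∉ (X \ W)
11 ∉ W and 11 ∉ X, so 11 ∉ W \ X
11 ∈ (X \ W)^c and 11 ∉ (W \ X), so 11 ∈ (X \ W)^c \ (W \ X)
11 ∈ ((W ∪ Z) Δ X) and 11 ∈ ((X \ W)^c \ (W \ X)), so 11 ∈ ((W ∪ Z) Δ X) ∩ ((X \ W)^c \ (W \ X))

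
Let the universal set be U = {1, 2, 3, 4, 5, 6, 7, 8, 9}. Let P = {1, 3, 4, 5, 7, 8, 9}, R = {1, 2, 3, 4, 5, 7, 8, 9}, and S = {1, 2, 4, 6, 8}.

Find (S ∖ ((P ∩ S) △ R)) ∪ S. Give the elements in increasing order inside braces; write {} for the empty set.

P ∩ S = {1, 4, 8}
(P ∩ S) △ R = {2, 3, 5, 7, 9}
S ∖ ((P ∩ S) △ R) = {1, 4, 6, 8}
(S ∖ ((P ∩ S) △ R)) ∪ S = {1, 2, 4, 6, 8}

{1, 2, 4, 6, 8}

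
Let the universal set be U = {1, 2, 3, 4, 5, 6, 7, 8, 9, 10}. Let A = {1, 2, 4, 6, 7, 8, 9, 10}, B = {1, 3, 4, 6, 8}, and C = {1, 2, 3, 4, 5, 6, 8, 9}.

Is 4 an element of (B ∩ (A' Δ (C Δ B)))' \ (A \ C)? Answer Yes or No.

4 ∈ A, so 4 ∉ A'
4 ∈ C and 4 ∈ B, so 4 ∉ C Δ B
4 ∉ A' and 4 ∉ (C Δ B), so 4 ∉ A' Δ (C Δ B)
4 ∈ B and 4 ∉ (A' Δ (C Δ B)), so 4 ∉ B ∩ (A' Δ (C Δ B))
4 ∈ (B ∩ (A' Δ (C Δ B)))' since 4 ∉ (B ∩ (A' Δ (C Δ B)))
4 ∈ A and 4 ∈ C, so 4 ∉ A \ C
4 ∈ (B ∩ (A' Δ (C Δ B)))' and 4 ∉ (A \ C), so 4 ∈ (B ∩ (A' Δ (C Δ B)))' \ (A \ C)

Yes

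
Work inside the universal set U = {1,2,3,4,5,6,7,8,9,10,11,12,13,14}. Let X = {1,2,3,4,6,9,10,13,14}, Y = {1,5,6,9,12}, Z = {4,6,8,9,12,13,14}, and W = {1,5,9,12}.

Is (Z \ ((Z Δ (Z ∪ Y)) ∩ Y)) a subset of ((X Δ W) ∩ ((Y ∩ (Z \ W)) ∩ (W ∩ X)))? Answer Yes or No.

Z ∪ Y = {1,4,5,6,8,9,12,13,14}
Z Δ (Z ∪ Y) = {1,5}
(Z Δ (Z ∪ Y)) ∩ Y = {1,5}
Z \ ((Z Δ (Z ∪ Y)) ∩ Y) = {4,6,8,9,12,13,14}
X Δ W = {2,3,4,5,6,10,12,13,14}
Z \ W = {4,6,8,13,14}
Y ∩ (Z \ W) = {6}
W ∩ X = {1,9}
(Y ∩ (Z \ W)) ∩ (W ∩ X) = {}
(X Δ W) ∩ ((Y ∩ (Z \ W)) ∩ (W ∩ X)) = {}
4 ∈ Z \ ((Z Δ (Z ∪ Y)) ∩ Y) but 4 ∉ (X Δ W) ∩ ((Y ∩ (Z \ W)) ∩ (W ∩ X)), so the inclusion fails.

No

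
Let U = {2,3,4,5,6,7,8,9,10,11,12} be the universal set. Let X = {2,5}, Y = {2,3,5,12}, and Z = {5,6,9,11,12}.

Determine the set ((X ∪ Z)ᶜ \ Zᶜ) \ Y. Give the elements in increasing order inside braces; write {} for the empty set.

X ∪ Z = {2,5,6,9,11,12}
(X ∪ Z)ᶜ = {3,4,7,8,10}
Zᶜ = {2,3,4,7,8,10}
(X ∪ Z)ᶜ \ Zᶜ = {}
((X ∪ Z)ᶜ \ Zᶜ) \ Y = {}

{}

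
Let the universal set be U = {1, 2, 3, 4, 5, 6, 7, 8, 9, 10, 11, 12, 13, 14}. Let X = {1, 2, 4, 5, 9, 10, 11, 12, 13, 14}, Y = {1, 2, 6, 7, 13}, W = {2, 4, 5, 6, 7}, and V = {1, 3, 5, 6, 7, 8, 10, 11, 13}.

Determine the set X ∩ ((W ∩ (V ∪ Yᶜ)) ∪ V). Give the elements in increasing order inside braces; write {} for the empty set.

Yᶜ = {3, 4, 5, 8, 9, 10, 11, 12, 14}
V ∪ Yᶜ = {1, 3, 4, 5, 6, 7, 8, 9, 10, 11, 12, 13, 14}
W ∩ (V ∪ Yᶜ) = {4, 5, 6, 7}
(W ∩ (V ∪ Yᶜ)) ∪ V = {1, 3, 4, 5, 6, 7, 8, 10, 11, 13}
X ∩ ((W ∩ (V ∪ Yᶜ)) ∪ V) = {1, 4, 5, 10, 11, 13}

{1, 4, 5, 10, 11, 13}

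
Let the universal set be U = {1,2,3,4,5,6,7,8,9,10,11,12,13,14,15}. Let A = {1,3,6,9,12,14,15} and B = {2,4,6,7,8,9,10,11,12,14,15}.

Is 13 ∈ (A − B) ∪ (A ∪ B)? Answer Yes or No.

No

13 ∉ A and 13 ∉ B, so 13 ∉ A − B
13 ∉ A and 13 ∉ B, so 13 ∉ A ∪ B
13 ∉ (A − B) and 13 ∉ (A ∪ B), so 13 ∉ (A − B) ∪ (A ∪ B)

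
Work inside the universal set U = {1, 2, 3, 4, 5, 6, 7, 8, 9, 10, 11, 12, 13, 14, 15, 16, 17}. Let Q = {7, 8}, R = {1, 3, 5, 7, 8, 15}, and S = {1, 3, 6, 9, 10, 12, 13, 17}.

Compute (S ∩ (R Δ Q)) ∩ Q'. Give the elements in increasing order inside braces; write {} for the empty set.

R Δ Q = {1, 3, 5, 15}
S ∩ (R Δ Q) = {1, 3}
Q' = {1, 2, 3, 4, 5, 6, 9, 10, 11, 12, 13, 14, 15, 16, 17}
(S ∩ (R Δ Q)) ∩ Q' = {1, 3}

{1, 3}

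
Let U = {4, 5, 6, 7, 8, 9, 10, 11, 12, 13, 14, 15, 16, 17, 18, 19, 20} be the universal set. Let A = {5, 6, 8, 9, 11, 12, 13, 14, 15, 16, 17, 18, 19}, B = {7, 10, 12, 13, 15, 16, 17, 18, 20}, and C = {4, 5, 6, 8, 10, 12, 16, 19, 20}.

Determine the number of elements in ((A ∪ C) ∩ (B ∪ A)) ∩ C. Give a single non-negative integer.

8

A ∪ C = {4, 5, 6, 8, 9, 10, 11, 12, 13, 14, 15, 16, 17, 18, 19, 20}
B ∪ A = {5, 6, 7, 8, 9, 10, 11, 12, 13, 14, 15, 16, 17, 18, 19, 20}
(A ∪ C) ∩ (B ∪ A) = {5, 6, 8, 9, 10, 11, 12, 13, 14, 15, 16, 17, 18, 19, 20}
((A ∪ C) ∩ (B ∪ A)) ∩ C = {5, 6, 8, 10, 12, 16, 19, 20}
|((A ∪ C) ∩ (B ∪ A)) ∩ C| = 8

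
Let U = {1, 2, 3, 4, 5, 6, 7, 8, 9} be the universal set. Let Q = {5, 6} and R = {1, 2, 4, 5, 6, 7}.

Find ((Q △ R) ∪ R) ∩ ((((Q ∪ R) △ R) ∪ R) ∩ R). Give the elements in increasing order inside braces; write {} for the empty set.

Q △ R = {1, 2, 4, 7}
(Q △ R) ∪ R = {1, 2, 4, 5, 6, 7}
Q ∪ R = {1, 2, 4, 5, 6, 7}
(Q ∪ R) △ R = {}
((Q ∪ R) △ R) ∪ R = {1, 2, 4, 5, 6, 7}
(((Q ∪ R) △ R) ∪ R) ∩ R = {1, 2, 4, 5, 6, 7}
((Q △ R) ∪ R) ∩ ((((Q ∪ R) △ R) ∪ R) ∩ R) = {1, 2, 4, 5, 6, 7}

{1, 2, 4, 5, 6, 7}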